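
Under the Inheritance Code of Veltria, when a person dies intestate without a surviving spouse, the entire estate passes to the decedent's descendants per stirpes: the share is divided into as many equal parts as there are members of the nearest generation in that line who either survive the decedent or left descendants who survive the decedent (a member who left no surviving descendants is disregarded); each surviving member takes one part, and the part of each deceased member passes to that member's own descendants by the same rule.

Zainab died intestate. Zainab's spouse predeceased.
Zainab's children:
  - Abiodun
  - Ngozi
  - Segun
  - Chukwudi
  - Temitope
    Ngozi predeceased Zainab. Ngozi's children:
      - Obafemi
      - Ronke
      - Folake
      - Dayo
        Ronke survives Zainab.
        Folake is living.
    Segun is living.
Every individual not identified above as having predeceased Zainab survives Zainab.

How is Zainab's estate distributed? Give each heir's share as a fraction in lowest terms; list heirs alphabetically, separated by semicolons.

Abiodun 1/5; Chukwudi 1/5; Dayo 1/20; Folake 1/20; Obafemi 1/20; Ronke 1/20; Segun 1/5; Temitope 1/5

There is no surviving spouse, so the entire estate passes to Zainab's descendants per stirpes.
The estate is divided into 5 equal shares of 1/5 among Abiodun, Ngozi, Segun, Chukwudi, Temitope.
Abiodun is living and takes 1/5.
Ngozi predeceased; the 1/5 allotted to Ngozi's branch passes to Ngozi's issue by representation.
The 1/5 is divided into 4 equal shares of 1/20 among Obafemi, Ronke, Folake, Dayo.
Obafemi is living and takes 1/20.
Ronke is living and takes 1/20.
Folake is living and takes 1/20.
Dayo is living and takes 1/20.
Segun is living and takes 1/5.
Chukwudi is living and takes 1/5.
Temitope is living and takes 1/5.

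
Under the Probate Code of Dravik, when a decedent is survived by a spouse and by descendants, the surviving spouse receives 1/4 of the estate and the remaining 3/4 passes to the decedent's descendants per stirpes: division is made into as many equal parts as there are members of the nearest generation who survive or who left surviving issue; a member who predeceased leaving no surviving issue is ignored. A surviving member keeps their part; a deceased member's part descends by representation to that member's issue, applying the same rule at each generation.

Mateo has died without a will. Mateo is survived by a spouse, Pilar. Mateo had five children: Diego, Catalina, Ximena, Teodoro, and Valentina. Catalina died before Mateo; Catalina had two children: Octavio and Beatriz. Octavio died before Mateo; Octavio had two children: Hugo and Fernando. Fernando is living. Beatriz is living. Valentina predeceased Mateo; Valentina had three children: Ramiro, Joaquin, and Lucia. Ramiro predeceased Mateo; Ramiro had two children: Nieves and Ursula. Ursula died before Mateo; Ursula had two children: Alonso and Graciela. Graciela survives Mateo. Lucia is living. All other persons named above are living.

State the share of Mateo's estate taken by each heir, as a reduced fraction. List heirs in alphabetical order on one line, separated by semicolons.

Alonso 1/80; Beatriz 3/40; Diego 3/20; Fernando 3/80; Graciela 1/80; Hugo 3/80; Joaquin 1/20; Lucia 1/20; Nieves 1/40; Pilar 1/4; Teodoro 3/20; Ximena 3/20

Pilar, as surviving spouse, takes 1/4.
The remaining 3/4 passes to Mateo's descendants per stirpes.
The 3/4 is divided into 5 equal shares of 3/20 among Diego, Catalina, Ximena, Teodoro, Valentina.
Diego is living and takes 3/20.
Catalina predeceased; the 3/20 allotted to Catalina's branch passes to Catalina's issue by representation.
The 3/20 is divided into 2 equal shares of 3/40 among Octavio, Beatriz.
Octavio predeceased; the 3/40 allotted to Octavio's branch passes to Octavio's issue by representation.
The 3/40 is divided into 2 equal shares of 3/80 among Hugo, Fernando.
Hugo is living and takes 3/80.
Fernando is living and takes 3/80.
Beatriz is living and takes 3/40.
Ximena is living and takes 3/20.
Teodoro is living and takes 3/20.
Valentina predeceased; the 3/20 allotted to Valentina's branch passes to Valentina's issue by representation.
The 3/20 is divided into 3 equal shares of 1/20 among Ramiro, Joaquin, Lucia.
Ramiro predeceased; the 1/20 allotted to Ramiro's branch passes to Ramiro's issue by representation.
The 1/20 is divided into 2 equal shares of 1/40 among Nieves, Ursula.
Nieves is living and takes 1/40.
Ursula predeceased; the 1/40 allotted to Ursula's branch passes to Ursula's issue by representation.
The 1/40 is divided into 2 equal shares of 1/80 among Alonso, Graciela.
Alonso is living and takes 1/80.
Graciela is living and takes 1/80.
Joaquin is living and takes 1/20.
Lucia is living and takes 1/20.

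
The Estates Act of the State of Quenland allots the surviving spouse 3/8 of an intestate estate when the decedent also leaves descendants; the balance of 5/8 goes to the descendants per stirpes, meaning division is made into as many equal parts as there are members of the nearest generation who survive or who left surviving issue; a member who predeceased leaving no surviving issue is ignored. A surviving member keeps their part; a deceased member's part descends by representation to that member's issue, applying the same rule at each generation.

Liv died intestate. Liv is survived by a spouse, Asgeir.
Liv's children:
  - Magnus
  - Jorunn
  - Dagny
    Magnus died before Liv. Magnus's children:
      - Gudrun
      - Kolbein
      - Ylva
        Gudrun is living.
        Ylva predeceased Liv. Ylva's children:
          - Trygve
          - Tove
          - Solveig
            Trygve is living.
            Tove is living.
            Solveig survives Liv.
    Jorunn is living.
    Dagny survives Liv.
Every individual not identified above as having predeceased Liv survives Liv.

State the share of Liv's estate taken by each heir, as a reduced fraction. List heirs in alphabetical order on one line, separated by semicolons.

Asgeir, as surviving spouse, takes 3/8.
The remaining 5/8 passes to Liv's descendants per stirpes.
The 5/8 is divided into 3 equal shares of 5/24 among Magnus, Jorunn, Dagny.
Magnus predeceased; the 5/24 allotted to Magnus's branch passes to Magnus's issue by representation.
The 5/24 is divided into 3 equal shares of 5/72 among Gudrun, Kolbein, Ylva.
Gudrun is living and takes 5/72.
Kolbein is living and takes 5/72.
Ylva predeceased; the 5/72 allotted to Ylva's branch passes to Ylva's issue by representation.
The 5/72 is divided into 3 equal shares of 5/216 among Trygve, Tove, Solveig.
Trygve is living and takes 5/216.
Tove is living and takes 5/216.
Solveig is living and takes 5/216.
Jorunn is living and takes 5/24.
Dagny is living and takes 5/24.

Asgeir 3/8; Dagny 5/24; Gudrun 5/72; Jorunn 5/24; Kolbein 5/72; Solveig 5/216; Tove 5/216; Trygve 5/216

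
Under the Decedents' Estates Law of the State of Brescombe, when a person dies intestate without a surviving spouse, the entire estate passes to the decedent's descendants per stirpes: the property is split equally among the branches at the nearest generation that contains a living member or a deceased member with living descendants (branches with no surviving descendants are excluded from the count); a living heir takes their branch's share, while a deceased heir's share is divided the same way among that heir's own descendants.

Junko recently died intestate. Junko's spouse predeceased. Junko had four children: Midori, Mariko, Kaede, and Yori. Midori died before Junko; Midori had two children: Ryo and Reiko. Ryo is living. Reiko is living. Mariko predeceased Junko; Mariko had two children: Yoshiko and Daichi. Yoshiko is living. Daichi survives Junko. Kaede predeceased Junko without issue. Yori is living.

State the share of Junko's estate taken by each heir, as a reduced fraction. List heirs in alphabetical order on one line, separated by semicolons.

There is no surviving spouse, so the entire estate passes to Junko's descendants per stirpes.
Kaede left no surviving issue, so that branch lapses and is disregarded.
The estate is divided into 3 equal shares of 1/3 among Midori, Mariko, Yori.
Midori predeceased; the 1/3 allotted to Midori's branch passes to Midori's issue by representation.
The 1/3 is divided into 2 equal shares of 1/6 among Ryo, Reiko.
Ryo is living and takes 1/6.
Reiko is living and takes 1/6.
Mariko predeceased; the 1/3 allotted to Mariko's branch passes to Mariko's issue by representation.
The 1/3 is divided into 2 equal shares of 1/6 among Yoshiko, Daichi.
Yoshiko is living and takes 1/6.
Daichi is living and takes 1/6.
Yori is living and takes 1/3.

Daichi 1/6; Reiko 1/6; Ryo 1/6; Yori 1/3; Yoshiko 1/6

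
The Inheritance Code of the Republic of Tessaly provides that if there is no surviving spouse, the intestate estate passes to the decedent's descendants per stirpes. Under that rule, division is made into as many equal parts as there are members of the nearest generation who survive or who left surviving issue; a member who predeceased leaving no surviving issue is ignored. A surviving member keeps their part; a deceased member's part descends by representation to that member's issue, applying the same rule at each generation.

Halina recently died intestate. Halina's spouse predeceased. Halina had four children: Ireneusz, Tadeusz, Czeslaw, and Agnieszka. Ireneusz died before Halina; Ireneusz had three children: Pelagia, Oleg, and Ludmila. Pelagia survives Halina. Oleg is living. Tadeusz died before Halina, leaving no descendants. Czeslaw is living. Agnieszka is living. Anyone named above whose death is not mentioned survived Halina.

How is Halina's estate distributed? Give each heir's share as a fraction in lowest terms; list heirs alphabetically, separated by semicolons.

Agnieszka 1/3; Czeslaw 1/3; Ludmila 1/9; Oleg 1/9; Pelagia 1/9

There is no surviving spouse, so the entire estate passes to Halina's descendants per stirpes.
Tadeusz left no surviving issue, so that branch lapses and is disregarded.
The estate is divided into 3 equal shares of 1/3 among Ireneusz, Czeslaw, Agnieszka.
Ireneusz predeceased; the 1/3 allotted to Ireneusz's branch passes to Ireneusz's issue by representation.
The 1/3 is divided into 3 equal shares of 1/9 among Pelagia, Oleg, Ludmila.
Pelagia is living and takes 1/9.
Oleg is living and takes 1/9.
Ludmila is living and takes 1/9.
Czeslaw is living and takes 1/3.
Agnieszka is living and takes 1/3.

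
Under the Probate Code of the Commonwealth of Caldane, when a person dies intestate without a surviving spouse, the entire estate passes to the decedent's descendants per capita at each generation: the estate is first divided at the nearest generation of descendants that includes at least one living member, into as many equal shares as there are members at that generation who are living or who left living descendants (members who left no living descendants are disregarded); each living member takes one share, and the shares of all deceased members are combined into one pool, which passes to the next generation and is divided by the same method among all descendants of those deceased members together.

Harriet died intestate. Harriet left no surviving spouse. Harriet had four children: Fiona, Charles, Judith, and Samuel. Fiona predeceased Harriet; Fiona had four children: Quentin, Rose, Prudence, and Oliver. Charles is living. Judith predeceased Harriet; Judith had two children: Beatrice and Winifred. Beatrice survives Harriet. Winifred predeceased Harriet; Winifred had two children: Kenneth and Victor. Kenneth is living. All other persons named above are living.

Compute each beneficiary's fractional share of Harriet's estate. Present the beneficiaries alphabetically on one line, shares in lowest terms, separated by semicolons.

Beatrice 1/12; Charles 1/4; Kenneth 1/24; Oliver 1/12; Prudence 1/12; Quentin 1/12; Rose 1/12; Samuel 1/4; Victor 1/24

There is no surviving spouse, so the entire estate passes to Harriet's descendants per capita at each generation.
At generation 1 (Fiona, Charles, Judith, Samuel) there are 4 shares of (1)/4 = 1/4 each.
Living: Charles and Samuel — each takes 1/4.
Deceased: Fiona and Judith. Their combined 1/2 is pooled and carried to generation 2.
At generation 2 (Quentin, Rose, Prudence, Oliver, Beatrice, Winifred) there are 6 shares of (1/2)/6 = 1/12 each.
Living: Quentin, Rose, Prudence, Oliver, and Beatrice — each takes 1/12.
Deceased: Winifred. That 1/12 share is carried to generation 3.
At generation 3 (Kenneth, Victor) there are 2 shares of (1/12)/2 = 1/24 each.
Living: Kenneth and Victor — each takes 1/24.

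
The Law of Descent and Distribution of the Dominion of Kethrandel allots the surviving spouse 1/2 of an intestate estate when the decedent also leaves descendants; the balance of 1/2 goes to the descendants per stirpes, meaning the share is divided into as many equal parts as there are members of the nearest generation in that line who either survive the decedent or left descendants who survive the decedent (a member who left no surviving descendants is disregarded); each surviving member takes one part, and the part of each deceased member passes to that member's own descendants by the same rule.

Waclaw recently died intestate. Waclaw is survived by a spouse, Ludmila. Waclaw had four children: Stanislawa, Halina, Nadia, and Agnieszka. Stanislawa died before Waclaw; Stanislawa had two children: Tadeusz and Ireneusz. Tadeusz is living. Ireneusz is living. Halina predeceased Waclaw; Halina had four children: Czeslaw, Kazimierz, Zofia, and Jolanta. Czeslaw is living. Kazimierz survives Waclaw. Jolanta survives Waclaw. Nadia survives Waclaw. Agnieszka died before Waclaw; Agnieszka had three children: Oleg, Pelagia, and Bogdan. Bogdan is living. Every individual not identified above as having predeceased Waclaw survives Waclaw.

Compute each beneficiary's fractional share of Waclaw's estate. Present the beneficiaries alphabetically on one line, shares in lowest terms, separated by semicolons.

Ludmila, as surviving spouse, takes 1/2.
The remaining 1/2 passes to Waclaw's descendants per stirpes.
The 1/2 is divided into 4 equal shares of 1/8 among Stanislawa, Halina, Nadia, Agnieszka.
Stanislawa predeceased; the 1/8 allotted to Stanislawa's branch passes to Stanislawa's issue by representation.
The 1/8 is divided into 2 equal shares of 1/16 among Tadeusz, Ireneusz.
Tadeusz is living and takes 1/16.
Ireneusz is living and takes 1/16.
Halina predeceased; the 1/8 allotted to Halina's branch passes to Halina's issue by representation.
The 1/8 is divided into 4 equal shares of 1/32 among Czeslaw, Kazimierz, Zofia, Jolanta.
Czeslaw is living and takes 1/32.
Kazimierz is living and takes 1/32.
Zofia is living and takes 1/32.
Jolanta is living and takes 1/32.
Nadia is living and takes 1/8.
Agnieszka predeceased; the 1/8 allotted to Agnieszka's branch passes to Agnieszka's issue by representation.
The 1/8 is divided into 3 equal shares of 1/24 among Oleg, Pelagia, Bogdan.
Oleg is living and takes 1/24.
Pelagia is living and takes 1/24.
Bogdan is living and takes 1/24.

Bogdan 1/24; Czeslaw 1/32; Ireneusz 1/16; Jolanta 1/32; Kazimierz 1/32; Ludmila 1/2; Nadia 1/8; Oleg 1/24; Pelagia 1/24; Tadeusz 1/16; Zofia 1/32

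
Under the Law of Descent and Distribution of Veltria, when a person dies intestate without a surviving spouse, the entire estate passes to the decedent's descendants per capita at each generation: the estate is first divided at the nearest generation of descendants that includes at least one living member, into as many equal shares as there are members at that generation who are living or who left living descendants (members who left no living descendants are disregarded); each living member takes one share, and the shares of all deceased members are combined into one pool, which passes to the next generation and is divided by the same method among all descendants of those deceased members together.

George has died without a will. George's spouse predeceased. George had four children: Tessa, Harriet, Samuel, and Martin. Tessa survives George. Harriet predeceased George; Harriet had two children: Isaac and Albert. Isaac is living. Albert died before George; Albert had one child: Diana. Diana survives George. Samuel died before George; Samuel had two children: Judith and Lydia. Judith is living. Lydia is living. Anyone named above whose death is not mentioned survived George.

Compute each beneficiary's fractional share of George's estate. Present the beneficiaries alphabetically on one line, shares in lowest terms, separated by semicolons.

There is no surviving spouse, so the entire estate passes to George's descendants per capita at each generation.
At generation 1 (Tessa, Harriet, Samuel, Martin) there are 4 shares of (1)/4 = 1/4 each.
Living: Tessa and Martin — each takes 1/4.
Deceased: Harriet and Samuel. Their combined 1/2 is pooled and carried to generation 2.
At generation 2 (Isaac, Albert, Judith, Lydia) there are 4 shares of (1/2)/4 = 1/8 each.
Living: Isaac, Judith, and Lydia — each takes 1/8.
Deceased: Albert. That 1/8 share is carried to generation 3.
At generation 3 (Diana) there are 1 shares of (1/8)/1 = 1/8 each.
Living: Diana — each takes 1/8.

Diana 1/8; Isaac 1/8; Judith 1/8; Lydia 1/8; Martin 1/4; Tessa 1/4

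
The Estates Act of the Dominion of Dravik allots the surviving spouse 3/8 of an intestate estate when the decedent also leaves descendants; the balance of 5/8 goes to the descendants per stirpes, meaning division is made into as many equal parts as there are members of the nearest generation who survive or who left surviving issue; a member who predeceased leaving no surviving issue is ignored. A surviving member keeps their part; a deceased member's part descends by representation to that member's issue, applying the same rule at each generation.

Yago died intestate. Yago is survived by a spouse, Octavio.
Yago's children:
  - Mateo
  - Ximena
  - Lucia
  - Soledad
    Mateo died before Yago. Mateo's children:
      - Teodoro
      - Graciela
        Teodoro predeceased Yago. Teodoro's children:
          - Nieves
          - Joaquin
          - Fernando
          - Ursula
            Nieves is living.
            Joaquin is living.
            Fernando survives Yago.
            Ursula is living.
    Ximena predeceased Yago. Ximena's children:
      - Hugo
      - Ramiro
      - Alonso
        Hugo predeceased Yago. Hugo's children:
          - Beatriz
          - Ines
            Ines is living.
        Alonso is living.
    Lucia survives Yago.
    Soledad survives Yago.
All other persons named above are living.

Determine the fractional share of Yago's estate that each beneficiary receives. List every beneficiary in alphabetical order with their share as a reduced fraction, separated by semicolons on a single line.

Alonso 5/96; Beatriz 5/192; Fernando 5/256; Graciela 5/64; Ines 5/192; Joaquin 5/256; Lucia 5/32; Nieves 5/256; Octavio 3/8; Ramiro 5/96; Soledad 5/32; Ursula 5/256

Octavio, as surviving spouse, takes 3/8.
The remaining 5/8 passes to Yago's descendants per stirpes.
The 5/8 is divided into 4 equal shares of 5/32 among Mateo, Ximena, Lucia, Soledad.
Mateo predeceased; the 5/32 allotted to Mateo's branch passes to Mateo's issue by representation.
The 5/32 is divided into 2 equal shares of 5/64 among Teodoro, Graciela.
Teodoro predeceased; the 5/64 allotted to Teodoro's branch passes to Teodoro's issue by representation.
The 5/64 is divided into 4 equal shares of 5/256 among Nieves, Joaquin, Fernando, Ursula.
Nieves is living and takes 5/256.
Joaquin is living and takes 5/256.
Fernando is living and takes 5/256.
Ursula is living and takes 5/256.
Graciela is living and takes 5/64.
Ximena predeceased; the 5/32 allotted to Ximena's branch passes to Ximena's issue by representation.
The 5/32 is divided into 3 equal shares of 5/96 among Hugo, Ramiro, Alonso.
Hugo predeceased; the 5/96 allotted to Hugo's branch passes to Hugo's issue by representation.
The 5/96 is divided into 2 equal shares of 5/192 among Beatriz, Ines.
Beatriz is living and takes 5/192.
Ines is living and takes 5/192.
Ramiro is living and takes 5/96.
Alonso is living and takes 5/96.
Lucia is living and takes 5/32.
Soledad is living and takes 5/32.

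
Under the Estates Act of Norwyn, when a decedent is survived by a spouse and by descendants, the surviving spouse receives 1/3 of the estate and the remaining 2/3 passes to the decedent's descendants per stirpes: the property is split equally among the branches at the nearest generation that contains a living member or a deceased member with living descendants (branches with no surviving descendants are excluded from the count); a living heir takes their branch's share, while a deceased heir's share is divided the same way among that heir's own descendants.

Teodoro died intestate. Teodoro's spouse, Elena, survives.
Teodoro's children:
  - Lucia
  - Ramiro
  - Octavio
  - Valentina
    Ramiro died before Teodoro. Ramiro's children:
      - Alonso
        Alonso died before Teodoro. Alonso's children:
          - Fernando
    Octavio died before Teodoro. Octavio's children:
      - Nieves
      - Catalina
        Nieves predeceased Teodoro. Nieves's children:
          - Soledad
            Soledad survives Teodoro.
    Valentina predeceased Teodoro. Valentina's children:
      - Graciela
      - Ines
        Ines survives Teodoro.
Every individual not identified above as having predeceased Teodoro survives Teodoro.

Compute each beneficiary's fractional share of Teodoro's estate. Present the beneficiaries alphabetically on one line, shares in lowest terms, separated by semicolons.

Catalina 1/12; Elena 1/3; Fernando 1/6; Graciela 1/12; Ines 1/12; Lucia 1/6; Soledad 1/12

Elena, as surviving spouse, takes 1/3.
The remaining 2/3 passes to Teodoro's descendants per stirpes.
The 2/3 is divided into 4 equal shares of 1/6 among Lucia, Ramiro, Octavio, Valentina.
Lucia is living and takes 1/6.
Ramiro predeceased; the 1/6 allotted to Ramiro's branch passes to Ramiro's issue by representation.
Alonso's line is the sole branch at this level, so the full 1/6 passes to Alonso's issue by representation.
Fernando is the sole taker at this level and receives the full 1/6.
Octavio predeceased; the 1/6 allotted to Octavio's branch passes to Octavio's issue by representation.
The 1/6 is divided into 2 equal shares of 1/12 among Nieves, Catalina.
Nieves predeceased; the 1/12 allotted to Nieves's branch passes to Nieves's issue by representation.
Soledad is the sole taker at this level and receives the full 1/12.
Catalina is living and takes 1/12.
Valentina predeceased; the 1/6 allotted to Valentina's branch passes to Valentina's issue by representation.
The 1/6 is divided into 2 equal shares of 1/12 among Graciela, Ines.
Graciela is living and takes 1/12.
Ines is living and takes 1/12.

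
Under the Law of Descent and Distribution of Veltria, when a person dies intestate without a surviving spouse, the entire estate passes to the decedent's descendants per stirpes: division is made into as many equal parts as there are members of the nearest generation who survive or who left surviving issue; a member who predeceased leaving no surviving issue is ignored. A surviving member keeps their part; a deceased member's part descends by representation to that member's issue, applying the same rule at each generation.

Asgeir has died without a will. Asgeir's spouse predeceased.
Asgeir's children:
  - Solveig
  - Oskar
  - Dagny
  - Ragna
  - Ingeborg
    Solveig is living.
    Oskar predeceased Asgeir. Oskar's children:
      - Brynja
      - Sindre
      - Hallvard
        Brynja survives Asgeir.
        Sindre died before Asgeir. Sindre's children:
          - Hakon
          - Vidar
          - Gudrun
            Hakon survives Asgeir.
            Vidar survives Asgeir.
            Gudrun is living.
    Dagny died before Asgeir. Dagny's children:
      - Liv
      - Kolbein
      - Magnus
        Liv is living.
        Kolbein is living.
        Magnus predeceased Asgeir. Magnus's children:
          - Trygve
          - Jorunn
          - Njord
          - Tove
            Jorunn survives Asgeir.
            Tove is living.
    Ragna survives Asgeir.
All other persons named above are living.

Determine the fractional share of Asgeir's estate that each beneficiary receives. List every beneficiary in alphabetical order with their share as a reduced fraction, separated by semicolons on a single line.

There is no surviving spouse, so the entire estate passes to Asgeir's descendants per stirpes.
The estate is divided into 5 equal shares of 1/5 among Solveig, Oskar, Dagny, Ragna, Ingeborg.
Solveig is living and takes 1/5.
Oskar predeceased; the 1/5 allotted to Oskar's branch passes to Oskar's issue by representation.
The 1/5 is divided into 3 equal shares of 1/15 among Brynja, Sindre, Hallvard.
Brynja is living and takes 1/15.
Sindre predeceased; the 1/15 allotted to Sindre's branch passes to Sindre's issue by representation.
The 1/15 is divided into 3 equal shares of 1/45 among Hakon, Vidar, Gudrun.
Hakon is living and takes 1/45.
Vidar is living and takes 1/45.
Gudrun is living and takes 1/45.
Hallvard is living and takes 1/15.
Dagny predeceased; the 1/5 allotted to Dagny's branch passes to Dagny's issue by representation.
The 1/5 is divided into 3 equal shares of 1/15 among Liv, Kolbein, Magnus.
Liv is living and takes 1/15.
Kolbein is living and takes 1/15.
Magnus predeceased; the 1/15 allotted to Magnus's branch passes to Magnus's issue by representation.
The 1/15 is divided into 4 equal shares of 1/60 among Trygve, Jorunn, Njord, Tove.
Trygve is living and takes 1/60.
Jorunn is living and takes 1/60.
Njord is living and takes 1/60.
Tove is living and takes 1/60.
Ragna is living and takes 1/5.
Ingeborg is living and takes 1/5.

Brynja 1/15; Gudrun 1/45; Hakon 1/45; Hallvard 1/15; Ingeborg 1/5; Jorunn 1/60; Kolbein 1/15; Liv 1/15; Njord 1/60; Ragna 1/5; Solveig 1/5; Tove 1/60; Trygve 1/60; Vidar 1/45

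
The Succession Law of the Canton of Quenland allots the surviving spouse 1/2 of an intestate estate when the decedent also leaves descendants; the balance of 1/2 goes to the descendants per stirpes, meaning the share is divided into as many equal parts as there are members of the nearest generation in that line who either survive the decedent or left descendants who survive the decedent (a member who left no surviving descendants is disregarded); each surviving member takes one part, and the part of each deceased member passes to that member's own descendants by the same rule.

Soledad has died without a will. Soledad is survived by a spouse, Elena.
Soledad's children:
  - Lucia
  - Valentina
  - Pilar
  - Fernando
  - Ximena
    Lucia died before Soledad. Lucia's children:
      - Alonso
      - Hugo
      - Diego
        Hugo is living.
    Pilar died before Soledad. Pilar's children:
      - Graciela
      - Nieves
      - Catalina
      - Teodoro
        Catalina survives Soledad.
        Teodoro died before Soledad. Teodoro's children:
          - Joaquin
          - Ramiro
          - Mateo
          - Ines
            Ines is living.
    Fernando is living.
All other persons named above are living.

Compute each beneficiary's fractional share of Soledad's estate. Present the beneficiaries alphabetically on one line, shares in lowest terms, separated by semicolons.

Alonso 1/30; Catalina 1/40; Diego 1/30; Elena 1/2; Fernando 1/10; Graciela 1/40; Hugo 1/30; Ines 1/160; Joaquin 1/160; Mateo 1/160; Nieves 1/40; Ramiro 1/160; Valentina 1/10; Ximena 1/10

Elena, as surviving spouse, takes 1/2.
The remaining 1/2 passes to Soledad's descendants per stirpes.
The 1/2 is divided into 5 equal shares of 1/10 among Lucia, Valentina, Pilar, Fernando, Ximena.
Lucia predeceased; the 1/10 allotted to Lucia's branch passes to Lucia's issue by representation.
The 1/10 is divided into 3 equal shares of 1/30 among Alonso, Hugo, Diego.
Alonso is living and takes 1/30.
Hugo is living and takes 1/30.
Diego is living and takes 1/30.
Valentina is living and takes 1/10.
Pilar predeceased; the 1/10 allotted to Pilar's branch passes to Pilar's issue by representation.
The 1/10 is divided into 4 equal shares of 1/40 among Graciela, Nieves, Catalina, Teodoro.
Graciela is living and takes 1/40.
Nieves is living and takes 1/40.
Catalina is living and takes 1/40.
Teodoro predeceased; the 1/40 allotted to Teodoro's branch passes to Teodoro's issue by representation.
The 1/40 is divided into 4 equal shares of 1/160 among Joaquin, Ramiro, Mateo, Ines.
Joaquin is living and takes 1/160.
Ramiro is living and takes 1/160.
Mateo is living and takes 1/160.
Ines is living and takes 1/160.
Fernando is living and takes 1/10.
Ximena is living and takes 1/10.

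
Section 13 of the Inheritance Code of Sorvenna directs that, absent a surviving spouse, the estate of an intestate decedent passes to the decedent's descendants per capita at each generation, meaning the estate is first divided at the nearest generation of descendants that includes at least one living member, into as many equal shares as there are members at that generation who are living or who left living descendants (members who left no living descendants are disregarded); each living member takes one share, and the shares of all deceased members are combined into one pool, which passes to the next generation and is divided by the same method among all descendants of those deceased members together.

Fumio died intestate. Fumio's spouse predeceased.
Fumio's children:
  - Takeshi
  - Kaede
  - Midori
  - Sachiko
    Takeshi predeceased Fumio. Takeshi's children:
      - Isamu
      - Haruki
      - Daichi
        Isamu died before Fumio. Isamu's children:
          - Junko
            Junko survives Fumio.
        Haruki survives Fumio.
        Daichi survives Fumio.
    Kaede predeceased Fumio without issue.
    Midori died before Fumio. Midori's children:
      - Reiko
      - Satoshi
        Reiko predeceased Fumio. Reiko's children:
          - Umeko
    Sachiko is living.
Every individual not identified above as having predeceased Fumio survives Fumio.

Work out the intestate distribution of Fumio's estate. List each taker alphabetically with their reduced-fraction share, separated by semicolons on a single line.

There is no surviving spouse, so the entire estate passes to Fumio's descendants per capita at each generation.
At generation 1 (Takeshi, Midori, Sachiko) there are 3 shares of (1)/3 = 1/3 each.
Living: Sachiko — each takes 1/3.
Deceased: Takeshi and Midori. Their combined 2/3 is pooled and carried to generation 2.
At generation 2 (Isamu, Haruki, Daichi, Reiko, Satoshi) there are 5 shares of (2/3)/5 = 2/15 each.
Living: Haruki, Daichi, and Satoshi — each takes 2/15.
Deceased: Isamu and Reiko. Their combined 4/15 is pooled and carried to generation 3.
At generation 3 (Junko, Umeko) there are 2 shares of (4/15)/2 = 2/15 each.
Living: Junko and Umeko — each takes 2/15.

Daichi 2/15; Haruki 2/15; Junko 2/15; Sachiko 1/3; Satoshi 2/15; Umeko 2/15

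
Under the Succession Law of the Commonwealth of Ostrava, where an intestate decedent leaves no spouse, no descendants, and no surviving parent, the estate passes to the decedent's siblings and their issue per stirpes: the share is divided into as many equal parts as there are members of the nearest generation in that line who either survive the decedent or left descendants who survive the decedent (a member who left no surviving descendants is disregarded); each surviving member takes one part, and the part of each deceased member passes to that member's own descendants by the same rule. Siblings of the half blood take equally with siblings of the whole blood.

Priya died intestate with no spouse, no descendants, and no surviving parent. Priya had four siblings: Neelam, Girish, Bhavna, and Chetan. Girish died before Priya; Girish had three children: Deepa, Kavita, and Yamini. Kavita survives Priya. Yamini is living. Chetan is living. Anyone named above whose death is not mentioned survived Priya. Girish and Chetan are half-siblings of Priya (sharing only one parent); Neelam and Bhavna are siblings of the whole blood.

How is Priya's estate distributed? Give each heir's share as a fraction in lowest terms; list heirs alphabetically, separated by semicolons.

Bhavna 1/4; Chetan 1/4; Deepa 1/12; Kavita 1/12; Neelam 1/4; Yamini 1/12

No spouse, descendants, or parent survives, so the estate passes to Priya's siblings per stirpes.
Half-blood and whole-blood siblings take equally under the stated rule.
The estate is divided into 4 equal shares of 1/4 among Neelam, Girish, Bhavna, Chetan.
Neelam is living and takes 1/4.
Girish predeceased; the 1/4 allotted to Girish's branch passes to Girish's issue by representation.
The 1/4 is divided into 3 equal shares of 1/12 among Deepa, Kavita, Yamini.
Deepa is living and takes 1/12.
Kavita is living and takes 1/12.
Yamini is living and takes 1/12.
Bhavna is living and takes 1/4.
Chetan is living and takes 1/4.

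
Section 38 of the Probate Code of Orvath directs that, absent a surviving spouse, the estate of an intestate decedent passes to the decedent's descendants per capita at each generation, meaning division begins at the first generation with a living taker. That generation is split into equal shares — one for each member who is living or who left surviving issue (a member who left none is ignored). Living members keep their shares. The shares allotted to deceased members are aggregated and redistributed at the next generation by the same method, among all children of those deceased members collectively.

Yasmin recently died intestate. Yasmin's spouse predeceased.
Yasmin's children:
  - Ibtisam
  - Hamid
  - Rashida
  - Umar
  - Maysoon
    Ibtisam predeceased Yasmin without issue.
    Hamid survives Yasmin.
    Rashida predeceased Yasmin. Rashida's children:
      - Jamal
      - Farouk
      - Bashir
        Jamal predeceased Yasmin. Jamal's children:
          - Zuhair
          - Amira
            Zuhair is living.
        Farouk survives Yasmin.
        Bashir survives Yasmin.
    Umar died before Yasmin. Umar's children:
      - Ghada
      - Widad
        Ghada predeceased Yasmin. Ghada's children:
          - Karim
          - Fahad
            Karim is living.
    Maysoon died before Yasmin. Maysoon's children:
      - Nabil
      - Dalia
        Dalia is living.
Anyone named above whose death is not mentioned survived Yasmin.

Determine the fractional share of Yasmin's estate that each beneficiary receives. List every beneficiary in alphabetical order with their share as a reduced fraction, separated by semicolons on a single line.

There is no surviving spouse, so the entire estate passes to Yasmin's descendants per capita at each generation.
At generation 1 (Hamid, Rashida, Umar, Maysoon) there are 4 shares of (1)/4 = 1/4 each.
Living: Hamid — each takes 1/4.
Deceased: Rashida, Umar, and Maysoon. Their combined 3/4 is pooled and carried to generation 2.
At generation 2 (Jamal, Farouk, Bashir, Ghada, Widad, Nabil, Dalia) there are 7 shares of (3/4)/7 = 3/28 each.
Living: Farouk, Bashir, Widad, Nabil, and Dalia — each takes 3/28.
Deceased: Jamal and Ghada. Their combined 3/14 is pooled and carried to generation 3.
At generation 3 (Zuhair, Amira, Karim, Fahad) there are 4 shares of (3/14)/4 = 3/56 each.
Living: Zuhair, Amira, Karim, and Fahad — each takes 3/56.

Amira 3/56; Bashir 3/28; Dalia 3/28; Fahad 3/56; Farouk 3/28; Hamid 1/4; Karim 3/56; Nabil 3/28; Widad 3/28; Zuhair 3/56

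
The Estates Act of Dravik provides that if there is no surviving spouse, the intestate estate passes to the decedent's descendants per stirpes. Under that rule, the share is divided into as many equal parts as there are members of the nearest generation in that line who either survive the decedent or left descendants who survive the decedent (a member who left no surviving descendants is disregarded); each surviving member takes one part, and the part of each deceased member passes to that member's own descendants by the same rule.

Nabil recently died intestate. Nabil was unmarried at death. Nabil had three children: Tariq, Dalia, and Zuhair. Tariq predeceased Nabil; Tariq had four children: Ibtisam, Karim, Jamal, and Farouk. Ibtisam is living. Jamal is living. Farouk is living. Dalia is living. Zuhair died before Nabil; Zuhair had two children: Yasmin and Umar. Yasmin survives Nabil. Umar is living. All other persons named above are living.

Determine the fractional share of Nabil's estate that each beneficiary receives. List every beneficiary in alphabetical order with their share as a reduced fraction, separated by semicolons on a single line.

Dalia 1/3; Farouk 1/12; Ibtisam 1/12; Jamal 1/12; Karim 1/12; Umar 1/6; Yasmin 1/6

There is no surviving spouse, so the entire estate passes to Nabil's descendants per stirpes.
The estate is divided into 3 equal shares of 1/3 among Tariq, Dalia, Zuhair.
Tariq predeceased; the 1/3 allotted to Tariq's branch passes to Tariq's issue by representation.
The 1/3 is divided into 4 equal shares of 1/12 among Ibtisam, Karim, Jamal, Farouk.
Ibtisam is living and takes 1/12.
Karim is living and takes 1/12.
Jamal is living and takes 1/12.
Farouk is living and takes 1/12.
Dalia is living and takes 1/3.
Zuhair predeceased; the 1/3 allotted to Zuhair's branch passes to Zuhair's issue by representation.
The 1/3 is divided into 2 equal shares of 1/6 among Yasmin, Umar.
Yasmin is living and takes 1/6.
Umar is living and takes 1/6.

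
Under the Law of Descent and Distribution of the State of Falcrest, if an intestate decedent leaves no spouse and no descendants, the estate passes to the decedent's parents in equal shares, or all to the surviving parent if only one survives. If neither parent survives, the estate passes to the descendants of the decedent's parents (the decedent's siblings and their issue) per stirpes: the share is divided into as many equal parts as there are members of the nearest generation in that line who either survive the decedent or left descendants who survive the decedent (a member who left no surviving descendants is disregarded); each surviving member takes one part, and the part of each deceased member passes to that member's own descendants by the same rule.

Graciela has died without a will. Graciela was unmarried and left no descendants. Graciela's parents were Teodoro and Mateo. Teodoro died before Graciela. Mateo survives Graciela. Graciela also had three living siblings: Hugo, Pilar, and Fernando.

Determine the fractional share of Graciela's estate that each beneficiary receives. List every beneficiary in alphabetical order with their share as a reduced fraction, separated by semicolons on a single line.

Only one parent, Mateo, survives, so Mateo takes the entire estate. The siblings take nothing because a surviving parent has priority.

Mateo 1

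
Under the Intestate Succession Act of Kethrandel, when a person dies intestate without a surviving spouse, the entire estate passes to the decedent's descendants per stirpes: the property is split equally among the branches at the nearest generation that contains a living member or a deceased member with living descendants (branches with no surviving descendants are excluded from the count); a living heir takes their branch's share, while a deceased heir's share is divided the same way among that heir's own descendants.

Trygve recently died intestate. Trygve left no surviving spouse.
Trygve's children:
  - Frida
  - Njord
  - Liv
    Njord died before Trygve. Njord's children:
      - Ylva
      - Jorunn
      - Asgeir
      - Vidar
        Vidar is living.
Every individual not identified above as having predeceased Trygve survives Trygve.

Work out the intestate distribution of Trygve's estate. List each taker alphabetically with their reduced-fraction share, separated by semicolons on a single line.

Asgeir 1/12; Frida 1/3; Jorunn 1/12; Liv 1/3; Vidar 1/12; Ylva 1/12

There is no surviving spouse, so the entire estate passes to Trygve's descendants per stirpes.
The estate is divided into 3 equal shares of 1/3 among Frida, Njord, Liv.
Frida is living and takes 1/3.
Njord predeceased; the 1/3 allotted to Njord's branch passes to Njord's issue by representation.
The 1/3 is divided into 4 equal shares of 1/12 among Ylva, Jorunn, Asgeir, Vidar.
Ylva is living and takes 1/12.
Jorunn is living and takes 1/12.
Asgeir is living and takes 1/12.
Vidar is living and takes 1/12.
Liv is living and takes 1/3.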